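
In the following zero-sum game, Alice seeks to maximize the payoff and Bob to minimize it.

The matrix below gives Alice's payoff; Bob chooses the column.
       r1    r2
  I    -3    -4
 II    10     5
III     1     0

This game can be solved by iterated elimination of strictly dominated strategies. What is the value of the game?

Column r1 is strictly dominated by r2 for Bob (-4<-3, 5<10, 0<1); eliminate r1.
Row I is strictly dominated by row II (5>-4); eliminate I.
Row III is strictly dominated by row II (5>0); eliminate III.
Only (II, r2) remains, with payoff 5.

5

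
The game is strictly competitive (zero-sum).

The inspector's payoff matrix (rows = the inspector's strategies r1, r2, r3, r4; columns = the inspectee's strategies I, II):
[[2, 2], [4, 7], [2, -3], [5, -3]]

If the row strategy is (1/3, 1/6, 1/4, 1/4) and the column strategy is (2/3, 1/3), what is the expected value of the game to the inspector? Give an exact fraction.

Against (2/3, 1/3), each row's expected payoff is r1: 2; r2: 5; r3: 1/3; r4: 7/3.
Taking the (1/3, 1/6, 1/4, 1/4)-weighted average: (1/3)·(2) + (1/6)·(5) + (1/4)·(1/3) + (1/4)·(7/3) = 13/6.

13/6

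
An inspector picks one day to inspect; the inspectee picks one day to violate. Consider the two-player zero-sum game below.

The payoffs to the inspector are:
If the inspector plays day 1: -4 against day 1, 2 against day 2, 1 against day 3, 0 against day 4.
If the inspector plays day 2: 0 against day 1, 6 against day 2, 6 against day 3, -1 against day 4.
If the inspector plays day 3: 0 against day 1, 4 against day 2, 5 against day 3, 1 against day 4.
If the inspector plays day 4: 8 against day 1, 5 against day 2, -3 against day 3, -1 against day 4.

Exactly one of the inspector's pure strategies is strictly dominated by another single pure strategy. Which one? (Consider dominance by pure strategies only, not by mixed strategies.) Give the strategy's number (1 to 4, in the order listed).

Compare day 1 with day 3: 0 > -4, 4 > 2, 5 > 1, 1 > 0.
So day 3 strictly dominates day 1 for the inspector; day 1 is strictly dominated.

1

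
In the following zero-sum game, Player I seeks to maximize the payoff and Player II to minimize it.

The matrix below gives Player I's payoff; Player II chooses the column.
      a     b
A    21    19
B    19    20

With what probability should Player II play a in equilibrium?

1/3

Row minima are 19 and 19, so Player I's maximin is 19; column maxima are 21 and 20, so Player II's minimax is 20. These differ, so the equilibrium is in mixed strategies.
Let Player II play a with probability q. Player I is indifferent when 21q + 19(1−q) = 19q + 20(1−q), giving q = 1/3.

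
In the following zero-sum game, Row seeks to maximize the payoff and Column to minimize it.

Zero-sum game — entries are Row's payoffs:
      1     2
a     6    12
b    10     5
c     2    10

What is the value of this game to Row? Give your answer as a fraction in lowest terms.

90/11

Row c is strictly dominated by row a, so Row never plays it.
The remaining 2×2 game on (a, b) × (1, 2) has no saddle point. Let Row play a with probability p; indifference gives 6p + 10(1−p) = 12p + 5(1−p), so p = 5/11.
Similarly Column's optimal q on 1 is 7/11, and the value is 6·(7/11) + (12)·(4/11) = 90/11.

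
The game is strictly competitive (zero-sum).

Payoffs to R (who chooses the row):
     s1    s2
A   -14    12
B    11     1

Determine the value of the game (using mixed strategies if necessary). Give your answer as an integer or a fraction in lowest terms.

Row minima are -14 and 1, so R's maximin is 1; column maxima are 11 and 12, so C's minimax is 11. These differ, so the equilibrium is in mixed strategies.
Let R play A with probability p. C is indifferent when −14p + 11(1−p) = 12p + (1−p), giving p = 5/18.
Let C play s1 with probability q. R is indifferent when −14q + 12(1−q) = 11q + (1−q), giving q = 11/36.
The value is -14·(11/36) + (12)·(25/36) = 73/18.

73/18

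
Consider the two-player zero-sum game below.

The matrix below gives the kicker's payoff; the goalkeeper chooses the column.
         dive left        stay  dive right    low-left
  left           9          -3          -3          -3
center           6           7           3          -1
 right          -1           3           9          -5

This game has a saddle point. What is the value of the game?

Row minima: -3, -1, -5 → the kicker's maximin is -1.
Column maxima: 9, 7, 9, -1 → the goalkeeper's minimax is -1.
They coincide at (center, low-left), so the value is -1.

-1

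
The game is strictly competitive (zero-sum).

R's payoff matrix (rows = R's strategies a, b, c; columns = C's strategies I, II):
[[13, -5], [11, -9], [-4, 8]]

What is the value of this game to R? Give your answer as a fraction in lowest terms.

14/5

Row b is strictly dominated by row a, so R never plays it.
The remaining 2×2 game on (a, c) × (I, II) has no saddle point. Let R play a with probability p; indifference gives 13p − 4(1−p) = −5p + 8(1−p), so p = 2/5.
Similarly C's optimal q on I is 13/30, and the value is 13·(13/30) + (-5)·(17/30) = 14/5.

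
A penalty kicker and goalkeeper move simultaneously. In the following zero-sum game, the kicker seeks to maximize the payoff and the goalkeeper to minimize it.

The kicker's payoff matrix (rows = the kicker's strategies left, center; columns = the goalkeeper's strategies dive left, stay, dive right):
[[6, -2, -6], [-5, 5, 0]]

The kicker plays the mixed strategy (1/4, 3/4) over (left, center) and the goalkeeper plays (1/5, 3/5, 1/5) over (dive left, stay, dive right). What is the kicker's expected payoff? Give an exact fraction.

6/5

Against (1/5, 3/5, 1/5), each row's expected payoff is left: -6/5; center: 2.
Taking the (1/4, 3/4)-weighted average: (1/4)·(-6/5) + (3/4)·(2) = 6/5.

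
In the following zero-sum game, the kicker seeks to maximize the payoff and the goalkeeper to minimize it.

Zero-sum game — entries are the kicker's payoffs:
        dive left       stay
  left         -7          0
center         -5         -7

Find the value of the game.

Row minima are -7 and -7, so the kicker's maximin is -7; column maxima are -5 and 0, so the goalkeeper's minimax is -5. These differ, so the equilibrium is in mixed strategies.
Let the kicker play left with probability p. The goalkeeper is indifferent when −7p − 5(1−p) = −7(1−p), giving p = 2/9.
Let the goalkeeper play dive left with probability q. The kicker is indifferent when −7q = −5q − 7(1−q), giving q = 7/9.
The value is -7·(7/9) + (0)·(2/9) = -49/9.

-49/9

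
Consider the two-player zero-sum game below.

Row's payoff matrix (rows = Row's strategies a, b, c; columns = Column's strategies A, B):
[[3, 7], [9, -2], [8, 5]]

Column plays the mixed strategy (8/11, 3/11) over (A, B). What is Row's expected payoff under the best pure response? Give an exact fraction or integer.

79/11

a: (3)·(8/11) + (7)·(3/11) = 45/11.
b: (9)·(8/11) + (-2)·(3/11) = 6.
c: (8)·(8/11) + (5)·(3/11) = 79/11.
The best pure response is c with expected payoff 79/11.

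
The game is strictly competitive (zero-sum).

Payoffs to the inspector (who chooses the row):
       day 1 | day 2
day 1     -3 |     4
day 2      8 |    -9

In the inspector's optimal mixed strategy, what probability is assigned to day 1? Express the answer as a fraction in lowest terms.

Row minima are -3 and -9, so the inspector's maximin is -3; column maxima are 8 and 4, so the inspectee's minimax is 4. These differ, so the equilibrium is in mixed strategies.
Let the inspector play day 1 with probability p. The inspectee is indifferent when −3p + 8(1−p) = 4p − 9(1−p), giving p = 17/24.

17/24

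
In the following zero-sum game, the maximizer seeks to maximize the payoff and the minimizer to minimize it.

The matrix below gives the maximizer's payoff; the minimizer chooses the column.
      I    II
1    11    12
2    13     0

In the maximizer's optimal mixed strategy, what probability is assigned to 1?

Row minima are 11 and 0, so the maximizer's maximin is 11; column maxima are 13 and 12, so the minimizer's minimax is 12. These differ, so the equilibrium is in mixed strategies.
Let the maximizer play 1 with probability p. The minimizer is indifferent when 11p + 13(1−p) = 12p, giving p = 13/14.

13/14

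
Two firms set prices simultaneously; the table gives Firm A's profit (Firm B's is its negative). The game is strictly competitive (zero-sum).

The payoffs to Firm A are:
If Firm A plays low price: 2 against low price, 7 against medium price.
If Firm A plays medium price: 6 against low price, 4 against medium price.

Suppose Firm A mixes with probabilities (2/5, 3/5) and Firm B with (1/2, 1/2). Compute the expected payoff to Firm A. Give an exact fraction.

24/5

Against (1/2, 1/2), each row's expected payoff is low price: 9/2; medium price: 5.
Taking the (2/5, 3/5)-weighted average: (2/5)·(9/2) + (3/5)·(5) = 24/5.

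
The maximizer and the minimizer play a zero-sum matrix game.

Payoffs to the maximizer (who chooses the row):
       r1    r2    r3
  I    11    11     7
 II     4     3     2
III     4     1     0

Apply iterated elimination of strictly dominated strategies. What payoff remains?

Row III is strictly dominated by row I (11>4, 11>1, 7>0); eliminate III.
Row II is strictly dominated by row I (11>4, 11>3, 7>2); eliminate II.
Column r1 is strictly dominated by r3 for the minimizer (7<11); eliminate r1.
Column r2 is strictly dominated by r3 for the minimizer (7<11); eliminate r2.
Only (I, r3) remains, with payoff 7.

7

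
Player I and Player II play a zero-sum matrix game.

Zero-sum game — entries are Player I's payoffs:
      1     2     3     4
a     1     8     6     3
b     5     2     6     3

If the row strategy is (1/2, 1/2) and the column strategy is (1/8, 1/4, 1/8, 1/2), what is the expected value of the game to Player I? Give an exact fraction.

Against (1/8, 1/4, 1/8, 1/2), each row's expected payoff is a: 35/8; b: 27/8.
Taking the (1/2, 1/2)-weighted average: (1/2)·(35/8) + (1/2)·(27/8) = 31/8.

31/8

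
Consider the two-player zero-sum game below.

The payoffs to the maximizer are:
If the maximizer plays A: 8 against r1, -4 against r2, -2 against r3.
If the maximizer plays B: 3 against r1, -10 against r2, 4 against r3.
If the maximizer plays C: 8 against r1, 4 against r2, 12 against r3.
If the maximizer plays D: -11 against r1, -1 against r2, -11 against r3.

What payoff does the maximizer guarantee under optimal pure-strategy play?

Row minima: -4, -10, 4, -11 → the maximizer's maximin is 4.
Column maxima: 8, 4, 12 → the minimizer's minimax is 4.
They coincide at (C, r2), so the value is 4.

4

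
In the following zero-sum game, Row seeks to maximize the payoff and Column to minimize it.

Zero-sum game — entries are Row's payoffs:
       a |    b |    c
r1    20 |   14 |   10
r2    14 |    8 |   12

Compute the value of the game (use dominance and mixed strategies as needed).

Column a is strictly dominated by b for Column (it gives Row more in every row).
The remaining 2×2 game on (r1, r2) × (b, c) has no saddle point. Let Row play r1 with probability p; indifference gives 14p + 8(1−p) = 10p + 12(1−p), so p = 1/2.
Similarly Column's optimal q on b is 1/4, and the value is 14·(1/4) + (10)·(3/4) = 11.

11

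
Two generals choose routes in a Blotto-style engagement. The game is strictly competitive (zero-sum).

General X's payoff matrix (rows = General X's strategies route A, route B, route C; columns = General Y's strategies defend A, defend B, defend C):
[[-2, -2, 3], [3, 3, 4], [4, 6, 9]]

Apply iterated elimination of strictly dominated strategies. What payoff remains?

Column defend C is strictly dominated by defend A for General Y (-2<3, 3<4, 4<9); eliminate defend C.
Row route B is strictly dominated by row route C (4>3, 6>3); eliminate route B.
Row route A is strictly dominated by row route C (4>-2, 6>-2); eliminate route A.
Column defend B is strictly dominated by defend A for General Y (4<6); eliminate defend B.
Only (route C, defend A) remains, with payoff 4.

4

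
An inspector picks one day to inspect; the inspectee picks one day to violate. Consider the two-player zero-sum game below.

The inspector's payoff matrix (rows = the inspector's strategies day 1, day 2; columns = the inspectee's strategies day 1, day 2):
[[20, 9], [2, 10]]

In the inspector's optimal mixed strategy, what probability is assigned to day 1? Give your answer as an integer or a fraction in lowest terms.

8/19

Row minima are 9 and 2, so the inspector's maximin is 9; column maxima are 20 and 10, so the inspectee's minimax is 10. These differ, so the equilibrium is in mixed strategies.
Let the inspector play day 1 with probability p. The inspectee is indifferent when 20p + 2(1−p) = 9p + 10(1−p), giving p = 8/19.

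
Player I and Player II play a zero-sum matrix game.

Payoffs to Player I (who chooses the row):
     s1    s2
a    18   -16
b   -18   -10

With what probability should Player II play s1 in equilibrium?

Row minima are -16 and -18, so Player I's maximin is -16; column maxima are 18 and -10, so Player II's minimax is -10. These differ, so the equilibrium is in mixed strategies.
Let Player II play s1 with probability q. Player I is indifferent when 18q − 16(1−q) = −18q − 10(1−q), giving q = 1/7.

1/7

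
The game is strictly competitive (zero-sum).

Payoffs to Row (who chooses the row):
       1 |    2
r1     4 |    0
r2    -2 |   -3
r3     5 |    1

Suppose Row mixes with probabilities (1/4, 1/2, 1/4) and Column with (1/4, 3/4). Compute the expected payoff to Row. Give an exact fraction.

-5/8

Against (1/4, 3/4), each row's expected payoff is r1: 1; r2: -11/4; r3: 2.
Taking the (1/4, 1/2, 1/4)-weighted average: (1/4)·(1) + (1/2)·(-11/4) + (1/4)·(2) = -5/8.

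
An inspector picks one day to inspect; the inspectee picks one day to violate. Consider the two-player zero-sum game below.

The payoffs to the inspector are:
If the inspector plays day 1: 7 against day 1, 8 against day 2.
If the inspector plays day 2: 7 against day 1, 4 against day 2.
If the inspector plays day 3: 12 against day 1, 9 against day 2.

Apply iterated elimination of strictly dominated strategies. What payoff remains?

Row day 2 is strictly dominated by row day 3 (12>7, 9>4); eliminate day 2.
Row day 1 is strictly dominated by row day 3 (12>7, 9>8); eliminate day 1.
Column day 1 is strictly dominated by day 2 for the inspectee (9<12); eliminate day 1.
Only (day 3, day 2) remains, with payoff 9.

9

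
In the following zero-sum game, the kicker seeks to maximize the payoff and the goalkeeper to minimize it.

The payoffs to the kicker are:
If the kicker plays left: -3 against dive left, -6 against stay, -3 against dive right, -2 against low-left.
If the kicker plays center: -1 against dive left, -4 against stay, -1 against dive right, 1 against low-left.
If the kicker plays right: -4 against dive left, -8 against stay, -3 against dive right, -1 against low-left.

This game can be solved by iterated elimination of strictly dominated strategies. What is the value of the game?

-4

Column low-left is strictly dominated by dive left for the goalkeeper (-3<-2, -1<1, -4<-1); eliminate low-left.
Column dive right is strictly dominated by stay for the goalkeeper (-6<-3, -4<-1, -8<-3); eliminate dive right.
Row right is strictly dominated by row left (-3>-4, -6>-8); eliminate right.
Row left is strictly dominated by row center (-1>-3, -4>-6); eliminate left.
Column dive left is strictly dominated by stay for the goalkeeper (-4<-1); eliminate dive left.
Only (center, stay) remains, with payoff -4.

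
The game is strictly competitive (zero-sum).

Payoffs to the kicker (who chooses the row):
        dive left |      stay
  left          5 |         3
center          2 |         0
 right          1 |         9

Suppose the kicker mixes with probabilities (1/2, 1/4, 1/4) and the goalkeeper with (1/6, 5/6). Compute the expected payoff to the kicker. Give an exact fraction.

11/3

Against (1/6, 5/6), each row's expected payoff is left: 10/3; center: 1/3; right: 23/3.
Taking the (1/2, 1/4, 1/4)-weighted average: (1/2)·(10/3) + (1/4)·(1/3) + (1/4)·(23/3) = 11/3.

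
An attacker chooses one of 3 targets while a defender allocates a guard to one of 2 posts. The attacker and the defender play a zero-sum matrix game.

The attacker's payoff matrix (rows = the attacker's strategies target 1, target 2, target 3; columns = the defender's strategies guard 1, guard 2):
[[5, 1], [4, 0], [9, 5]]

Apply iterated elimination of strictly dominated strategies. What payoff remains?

5

Row target 2 is strictly dominated by row target 1 (5>4, 1>0); eliminate target 2.
Row target 1 is strictly dominated by row target 3 (9>5, 5>1); eliminate target 1.
Column guard 1 is strictly dominated by guard 2 for the defender (5<9); eliminate guard 1.
Only (target 3, guard 2) remains, with payoff 5.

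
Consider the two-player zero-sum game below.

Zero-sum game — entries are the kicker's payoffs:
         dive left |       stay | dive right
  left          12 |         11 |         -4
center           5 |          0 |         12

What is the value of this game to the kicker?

44/9

Column dive left is strictly dominated by stay for the goalkeeper (it gives the kicker more in every row).
The remaining 2×2 game on (left, center) × (stay, dive right) has no saddle point. Let the kicker play left with probability p; indifference gives 11p = −4p + 12(1−p), so p = 4/9.
Similarly the goalkeeper's optimal q on stay is 16/27, and the value is 11·(16/27) + (-4)·(11/27) = 44/9.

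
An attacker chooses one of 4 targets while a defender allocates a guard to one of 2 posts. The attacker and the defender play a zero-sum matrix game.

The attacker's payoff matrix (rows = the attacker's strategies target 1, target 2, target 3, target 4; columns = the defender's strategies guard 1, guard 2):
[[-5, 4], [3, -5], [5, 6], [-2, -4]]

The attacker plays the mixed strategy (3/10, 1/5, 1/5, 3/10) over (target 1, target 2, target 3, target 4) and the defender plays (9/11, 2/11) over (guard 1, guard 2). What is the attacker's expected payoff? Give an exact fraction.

-41/110

Against (9/11, 2/11), each row's expected payoff is target 1: -37/11; target 2: 17/11; target 3: 57/11; target 4: -26/11.
Taking the (3/10, 1/5, 1/5, 3/10)-weighted average: (3/10)·(-37/11) + (1/5)·(17/11) + (1/5)·(57/11) + (3/10)·(-26/11) = -41/110.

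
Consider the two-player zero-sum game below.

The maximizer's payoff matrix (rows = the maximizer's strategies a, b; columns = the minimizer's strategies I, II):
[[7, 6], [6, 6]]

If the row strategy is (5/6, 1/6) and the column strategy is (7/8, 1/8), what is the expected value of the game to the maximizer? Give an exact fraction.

Against (7/8, 1/8), each row's expected payoff is a: 55/8; b: 6.
Taking the (5/6, 1/6)-weighted average: (5/6)·(55/8) + (1/6)·(6) = 323/48.

323/48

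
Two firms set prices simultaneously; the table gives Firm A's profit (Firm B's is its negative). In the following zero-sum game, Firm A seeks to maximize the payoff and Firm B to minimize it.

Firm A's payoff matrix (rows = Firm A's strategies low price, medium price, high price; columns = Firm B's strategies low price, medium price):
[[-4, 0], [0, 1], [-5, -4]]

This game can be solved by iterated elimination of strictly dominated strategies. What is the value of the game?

Row high price is strictly dominated by row low price (-4>-5, 0>-4); eliminate high price.
Row low price is strictly dominated by row medium price (0>-4, 1>0); eliminate low price.
Column medium price is strictly dominated by low price for Firm B (0<1); eliminate medium price.
Only (medium price, low price) remains, with payoff 0.

0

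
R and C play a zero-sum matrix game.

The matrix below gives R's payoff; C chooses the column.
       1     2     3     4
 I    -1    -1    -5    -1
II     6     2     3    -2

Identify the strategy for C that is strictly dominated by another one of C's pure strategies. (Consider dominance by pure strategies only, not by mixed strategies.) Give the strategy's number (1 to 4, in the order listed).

1

C prefers columns that give R less. Compare 1 with 3: -5 < -1, 3 < 6.
So 3 strictly dominates 1 for C; 1 is strictly dominated.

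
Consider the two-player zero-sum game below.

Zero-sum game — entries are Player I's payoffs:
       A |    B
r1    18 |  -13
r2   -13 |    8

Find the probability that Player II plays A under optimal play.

Row minima are -13 and -13, so Player I's maximin is -13; column maxima are 18 and 8, so Player II's minimax is 8. These differ, so the equilibrium is in mixed strategies.
Let Player II play A with probability q. Player I is indifferent when 18q − 13(1−q) = −13q + 8(1−q), giving q = 21/52.

21/52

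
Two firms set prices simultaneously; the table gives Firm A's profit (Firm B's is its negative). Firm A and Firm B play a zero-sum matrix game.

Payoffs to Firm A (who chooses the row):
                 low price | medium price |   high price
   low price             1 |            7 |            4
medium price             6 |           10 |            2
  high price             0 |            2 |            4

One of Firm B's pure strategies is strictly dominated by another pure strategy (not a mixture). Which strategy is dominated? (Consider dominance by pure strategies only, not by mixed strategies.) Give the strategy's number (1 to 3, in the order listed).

2

Firm B prefers columns that give Firm A less. Compare medium price with low price: 1 < 7, 6 < 10, 0 < 2.
So low price strictly dominates medium price for Firm B; medium price is strictly dominated.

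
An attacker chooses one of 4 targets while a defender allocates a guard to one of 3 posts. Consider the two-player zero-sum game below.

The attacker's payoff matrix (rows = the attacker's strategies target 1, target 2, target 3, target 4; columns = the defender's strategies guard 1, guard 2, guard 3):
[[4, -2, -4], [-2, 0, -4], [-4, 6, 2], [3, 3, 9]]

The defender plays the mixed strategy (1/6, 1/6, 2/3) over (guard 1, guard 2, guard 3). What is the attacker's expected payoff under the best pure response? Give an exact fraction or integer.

7

target 1: (4)·(1/6) + (-2)·(1/6) + (-4)·(2/3) = -7/3.
target 2: (-2)·(1/6) + (0)·(1/6) + (-4)·(2/3) = -3.
target 3: (-4)·(1/6) + (6)·(1/6) + (2)·(2/3) = 5/3.
target 4: (3)·(1/6) + (3)·(1/6) + (9)·(2/3) = 7.
The best pure response is target 4 with expected payoff 7.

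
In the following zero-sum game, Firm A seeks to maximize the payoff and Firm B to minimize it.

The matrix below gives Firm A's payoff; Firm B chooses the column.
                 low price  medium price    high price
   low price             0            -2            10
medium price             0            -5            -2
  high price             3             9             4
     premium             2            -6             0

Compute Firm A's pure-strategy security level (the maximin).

3

The worst-case payoff for each row is low price: -2, medium price: -5, high price: 3, premium: -6.
The best of these is 3.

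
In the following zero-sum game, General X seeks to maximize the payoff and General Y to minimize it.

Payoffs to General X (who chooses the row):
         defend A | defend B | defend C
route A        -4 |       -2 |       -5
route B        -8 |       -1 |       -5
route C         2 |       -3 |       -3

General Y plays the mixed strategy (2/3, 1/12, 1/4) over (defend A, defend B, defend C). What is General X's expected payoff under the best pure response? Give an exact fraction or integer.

route A: (-4)·(2/3) + (-2)·(1/12) + (-5)·(1/4) = -49/12.
route B: (-8)·(2/3) + (-1)·(1/12) + (-5)·(1/4) = -20/3.
route C: (2)·(2/3) + (-3)·(1/12) + (-3)·(1/4) = 1/3.
The best pure response is route C with expected payoff 1/3.

1/3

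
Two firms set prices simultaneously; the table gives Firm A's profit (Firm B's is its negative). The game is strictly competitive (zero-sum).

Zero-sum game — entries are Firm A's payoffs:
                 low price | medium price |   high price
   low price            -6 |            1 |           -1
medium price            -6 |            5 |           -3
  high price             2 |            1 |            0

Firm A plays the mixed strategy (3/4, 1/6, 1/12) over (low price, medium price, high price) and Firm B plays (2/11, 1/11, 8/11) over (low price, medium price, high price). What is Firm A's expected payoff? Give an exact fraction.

Against (2/11, 1/11, 8/11), each row's expected payoff is low price: -19/11; medium price: -31/11; high price: 5/11.
Taking the (3/4, 1/6, 1/12)-weighted average: (3/4)·(-19/11) + (1/6)·(-31/11) + (1/12)·(5/11) = -19/11.

-19/11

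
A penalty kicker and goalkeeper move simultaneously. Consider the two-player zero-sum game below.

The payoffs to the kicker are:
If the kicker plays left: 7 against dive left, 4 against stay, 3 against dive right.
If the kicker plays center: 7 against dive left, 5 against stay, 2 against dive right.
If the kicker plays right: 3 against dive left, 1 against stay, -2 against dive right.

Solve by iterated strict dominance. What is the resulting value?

Row right is strictly dominated by row left (7>3, 4>1, 3>-2); eliminate right.
Column dive left is strictly dominated by stay for the goalkeeper (4<7, 5<7); eliminate dive left.
Column stay is strictly dominated by dive right for the goalkeeper (3<4, 2<5); eliminate stay.
Row center is strictly dominated by row left (3>2); eliminate center.
Only (left, dive right) remains, with payoff 3.

3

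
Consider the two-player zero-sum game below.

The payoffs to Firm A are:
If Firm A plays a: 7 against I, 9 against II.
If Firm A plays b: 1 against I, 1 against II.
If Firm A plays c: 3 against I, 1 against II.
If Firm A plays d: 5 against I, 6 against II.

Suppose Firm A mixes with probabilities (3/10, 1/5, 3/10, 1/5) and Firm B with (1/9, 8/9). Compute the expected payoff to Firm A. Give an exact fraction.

197/45

Against (1/9, 8/9), each row's expected payoff is a: 79/9; b: 1; c: 11/9; d: 53/9.
Taking the (3/10, 1/5, 3/10, 1/5)-weighted average: (3/10)·(79/9) + (1/5)·(1) + (3/10)·(11/9) + (1/5)·(53/9) = 197/45.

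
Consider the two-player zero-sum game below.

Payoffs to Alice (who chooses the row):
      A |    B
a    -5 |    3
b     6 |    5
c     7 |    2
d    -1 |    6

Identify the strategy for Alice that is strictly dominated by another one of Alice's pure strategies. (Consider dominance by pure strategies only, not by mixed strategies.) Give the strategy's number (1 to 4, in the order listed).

1

Compare a with b: 6 > -5, 5 > 3.
So b strictly dominates a for Alice; a is strictly dominated.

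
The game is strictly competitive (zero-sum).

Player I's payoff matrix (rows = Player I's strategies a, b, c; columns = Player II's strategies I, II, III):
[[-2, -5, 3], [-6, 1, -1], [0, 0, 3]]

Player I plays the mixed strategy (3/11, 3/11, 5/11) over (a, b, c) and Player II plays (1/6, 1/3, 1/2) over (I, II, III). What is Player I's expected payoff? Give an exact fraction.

5/22

Against (1/6, 1/3, 1/2), each row's expected payoff is a: -1/2; b: -7/6; c: 3/2.
Taking the (3/11, 3/11, 5/11)-weighted average: (3/11)·(-1/2) + (3/11)·(-7/6) + (5/11)·(3/2) = 5/22.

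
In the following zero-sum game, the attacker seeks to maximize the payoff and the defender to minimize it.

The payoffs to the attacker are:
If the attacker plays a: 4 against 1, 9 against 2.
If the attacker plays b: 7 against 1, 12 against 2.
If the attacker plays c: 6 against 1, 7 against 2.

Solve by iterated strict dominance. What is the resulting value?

Row c is strictly dominated by row b (7>6, 12>7); eliminate c.
Column 2 is strictly dominated by 1 for the defender (4<9, 7<12); eliminate 2.
Row a is strictly dominated by row b (7>4); eliminate a.
Only (b, 1) remains, with payoff 7.

7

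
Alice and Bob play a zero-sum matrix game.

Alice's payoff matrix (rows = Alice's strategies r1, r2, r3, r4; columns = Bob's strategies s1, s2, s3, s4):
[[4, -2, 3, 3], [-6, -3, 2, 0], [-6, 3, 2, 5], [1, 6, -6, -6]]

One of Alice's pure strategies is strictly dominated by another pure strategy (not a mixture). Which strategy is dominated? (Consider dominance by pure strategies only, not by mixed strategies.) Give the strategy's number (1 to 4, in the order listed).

Compare r2 with r1: 4 > -6, -2 > -3, 3 > 2, 3 > 0.
So r1 strictly dominates r2 for Alice; r2 is strictly dominated.

2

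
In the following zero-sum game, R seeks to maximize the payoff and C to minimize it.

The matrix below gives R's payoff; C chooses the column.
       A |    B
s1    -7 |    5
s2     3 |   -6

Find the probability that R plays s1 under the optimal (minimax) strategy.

3/7

Row minima are -7 and -6, so R's maximin is -6; column maxima are 3 and 5, so C's minimax is 3. These differ, so the equilibrium is in mixed strategies.
Let R play s1 with probability p. C is indifferent when −7p + 3(1−p) = 5p − 6(1−p), giving p = 3/7.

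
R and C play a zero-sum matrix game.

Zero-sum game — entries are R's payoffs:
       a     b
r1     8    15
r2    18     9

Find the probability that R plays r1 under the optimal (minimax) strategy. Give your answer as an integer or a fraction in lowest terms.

9/16

Row minima are 8 and 9, so R's maximin is 9; column maxima are 18 and 15, so C's minimax is 15. These differ, so the equilibrium is in mixed strategies.
Let R play r1 with probability p. C is indifferent when 8p + 18(1−p) = 15p + 9(1−p), giving p = 9/16.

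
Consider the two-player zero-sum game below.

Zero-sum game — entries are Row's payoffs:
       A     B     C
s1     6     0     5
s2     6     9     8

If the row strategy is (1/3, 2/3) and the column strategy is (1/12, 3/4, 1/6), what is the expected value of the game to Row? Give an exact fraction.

Against (1/12, 3/4, 1/6), each row's expected payoff is s1: 4/3; s2: 103/12.
Taking the (1/3, 2/3)-weighted average: (1/3)·(4/3) + (2/3)·(103/12) = 37/6.

37/6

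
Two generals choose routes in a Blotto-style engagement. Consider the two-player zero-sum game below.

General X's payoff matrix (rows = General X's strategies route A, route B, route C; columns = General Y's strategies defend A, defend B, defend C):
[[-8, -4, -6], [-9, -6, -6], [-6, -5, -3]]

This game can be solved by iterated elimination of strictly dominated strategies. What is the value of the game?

-6

Column defend B is strictly dominated by defend A for General Y (-8<-4, -9<-6, -6<-5); eliminate defend B.
Row route B is strictly dominated by row route C (-6>-9, -3>-6); eliminate route B.
Row route A is strictly dominated by row route C (-6>-8, -3>-6); eliminate route A.
Column defend C is strictly dominated by defend A for General Y (-6<-3); eliminate defend C.
Only (route C, defend A) remains, with payoff -6.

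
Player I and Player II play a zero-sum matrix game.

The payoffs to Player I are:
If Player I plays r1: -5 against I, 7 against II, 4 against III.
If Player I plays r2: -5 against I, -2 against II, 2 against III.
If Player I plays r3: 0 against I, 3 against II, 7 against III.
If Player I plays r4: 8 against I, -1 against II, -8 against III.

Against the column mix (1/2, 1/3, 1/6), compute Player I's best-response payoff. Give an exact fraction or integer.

7/3

r1: (-5)·(1/2) + (7)·(1/3) + (4)·(1/6) = 1/2.
r2: (-5)·(1/2) + (-2)·(1/3) + (2)·(1/6) = -17/6.
r3: (0)·(1/2) + (3)·(1/3) + (7)·(1/6) = 13/6.
r4: (8)·(1/2) + (-1)·(1/3) + (-8)·(1/6) = 7/3.
The best pure response is r4 with expected payoff 7/3.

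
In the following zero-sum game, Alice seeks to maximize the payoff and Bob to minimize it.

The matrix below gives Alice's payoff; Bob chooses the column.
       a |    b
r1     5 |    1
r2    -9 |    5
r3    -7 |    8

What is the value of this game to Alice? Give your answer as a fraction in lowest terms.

Row r2 is strictly dominated by row r3, so Alice never plays it.
The remaining 2×2 game on (r1, r3) × (a, b) has no saddle point. Let Alice play r1 with probability p; indifference gives 5p − 7(1−p) = p + 8(1−p), so p = 15/19.
Similarly Bob's optimal q on a is 7/19, and the value is 5·(7/19) + (1)·(12/19) = 47/19.

47/19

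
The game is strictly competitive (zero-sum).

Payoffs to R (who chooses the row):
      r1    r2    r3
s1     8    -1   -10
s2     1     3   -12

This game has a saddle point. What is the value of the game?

Row minima: -10, -12 → R's maximin is -10.
Column maxima: 8, 3, -10 → C's minimax is -10.
They coincide at (s1, r3), so the value is -10.

-10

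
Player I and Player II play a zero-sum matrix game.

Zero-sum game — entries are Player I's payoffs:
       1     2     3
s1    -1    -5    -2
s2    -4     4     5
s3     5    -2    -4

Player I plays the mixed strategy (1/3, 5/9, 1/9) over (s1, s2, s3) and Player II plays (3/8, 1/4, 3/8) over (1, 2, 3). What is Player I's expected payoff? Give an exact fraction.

Against (3/8, 1/4, 3/8), each row's expected payoff is s1: -19/8; s2: 11/8; s3: -1/8.
Taking the (1/3, 5/9, 1/9)-weighted average: (1/3)·(-19/8) + (5/9)·(11/8) + (1/9)·(-1/8) = -1/24.

-1/24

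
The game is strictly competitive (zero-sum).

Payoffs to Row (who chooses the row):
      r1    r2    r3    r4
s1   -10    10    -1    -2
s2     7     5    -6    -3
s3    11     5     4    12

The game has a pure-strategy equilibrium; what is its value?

Row minima: -10, -6, 4 → Row's maximin is 4.
Column maxima: 11, 10, 4, 12 → Column's minimax is 4.
They coincide at (s3, r3), so the value is 4.

4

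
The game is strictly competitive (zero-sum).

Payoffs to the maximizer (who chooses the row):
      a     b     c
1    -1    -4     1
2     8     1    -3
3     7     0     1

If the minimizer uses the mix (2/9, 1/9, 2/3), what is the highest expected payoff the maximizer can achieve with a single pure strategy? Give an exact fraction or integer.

1: (-1)·(2/9) + (-4)·(1/9) + (1)·(2/3) = 0.
2: (8)·(2/9) + (1)·(1/9) + (-3)·(2/3) = -1/9.
3: (7)·(2/9) + (0)·(1/9) + (1)·(2/3) = 20/9.
The best pure response is 3 with expected payoff 20/9.

20/9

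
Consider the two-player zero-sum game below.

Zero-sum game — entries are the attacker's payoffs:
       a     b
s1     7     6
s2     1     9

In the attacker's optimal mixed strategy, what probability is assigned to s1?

Row minima are 6 and 1, so the attacker's maximin is 6; column maxima are 7 and 9, so the defender's minimax is 7. These differ, so the equilibrium is in mixed strategies.
Let the attacker play s1 with probability p. The defender is indifferent when 7p + (1−p) = 6p + 9(1−p), giving p = 8/9.

8/9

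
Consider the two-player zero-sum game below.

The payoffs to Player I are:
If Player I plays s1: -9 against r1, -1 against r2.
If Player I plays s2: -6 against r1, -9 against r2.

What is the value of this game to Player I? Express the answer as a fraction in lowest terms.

Row minima are -9 and -9, so Player I's maximin is -9; column maxima are -6 and -1, so Player II's minimax is -6. These differ, so the equilibrium is in mixed strategies.
Let Player I play s1 with probability p. Player II is indifferent when −9p − 6(1−p) = −p − 9(1−p), giving p = 3/11.
Let Player II play r1 with probability q. Player I is indifferent when −9q − (1−q) = −6q − 9(1−q), giving q = 8/11.
The value is -9·(8/11) + (-1)·(3/11) = -75/11.

-75/11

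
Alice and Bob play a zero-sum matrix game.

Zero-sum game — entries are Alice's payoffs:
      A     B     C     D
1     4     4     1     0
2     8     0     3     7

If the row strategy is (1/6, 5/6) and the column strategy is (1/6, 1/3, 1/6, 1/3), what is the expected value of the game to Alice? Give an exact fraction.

23/6

Against (1/6, 1/3, 1/6, 1/3), each row's expected payoff is 1: 13/6; 2: 25/6.
Taking the (1/6, 5/6)-weighted average: (1/6)·(13/6) + (5/6)·(25/6) = 23/6.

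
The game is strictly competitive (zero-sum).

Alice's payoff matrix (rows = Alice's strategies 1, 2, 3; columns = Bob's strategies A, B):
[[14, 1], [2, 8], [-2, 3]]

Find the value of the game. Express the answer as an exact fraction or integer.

110/19

Row 3 is strictly dominated by row 2, so Alice never plays it.
The remaining 2×2 game on (1, 2) × (A, B) has no saddle point. Let Alice play 1 with probability p; indifference gives 14p + 2(1−p) = p + 8(1−p), so p = 6/19.
Similarly Bob's optimal q on A is 7/19, and the value is 14·(7/19) + (1)·(12/19) = 110/19.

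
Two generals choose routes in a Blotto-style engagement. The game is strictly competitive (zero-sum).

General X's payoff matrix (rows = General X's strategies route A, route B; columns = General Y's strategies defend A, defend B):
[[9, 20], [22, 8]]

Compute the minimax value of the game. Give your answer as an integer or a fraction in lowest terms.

Row minima are 9 and 8, so General X's maximin is 9; column maxima are 22 and 20, so General Y's minimax is 20. These differ, so the equilibrium is in mixed strategies.
Let General X play route A with probability p. General Y is indifferent when 9p + 22(1−p) = 20p + 8(1−p), giving p = 14/25.
Let General Y play defend A with probability q. General X is indifferent when 9q + 20(1−q) = 22q + 8(1−q), giving q = 12/25.
The value is 9·(12/25) + (20)·(13/25) = 368/25.

368/25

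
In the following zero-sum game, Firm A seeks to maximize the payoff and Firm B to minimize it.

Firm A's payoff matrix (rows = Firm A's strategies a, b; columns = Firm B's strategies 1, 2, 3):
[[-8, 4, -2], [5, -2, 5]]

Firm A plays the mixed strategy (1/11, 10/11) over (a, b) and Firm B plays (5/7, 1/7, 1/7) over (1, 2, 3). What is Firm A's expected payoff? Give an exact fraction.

Against (5/7, 1/7, 1/7), each row's expected payoff is a: -38/7; b: 4.
Taking the (1/11, 10/11)-weighted average: (1/11)·(-38/7) + (10/11)·(4) = 22/7.

22/7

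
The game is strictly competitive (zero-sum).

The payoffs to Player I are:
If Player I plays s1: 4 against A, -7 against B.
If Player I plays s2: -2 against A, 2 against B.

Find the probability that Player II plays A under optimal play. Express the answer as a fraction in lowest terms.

Row minima are -7 and -2, so Player I's maximin is -2; column maxima are 4 and 2, so Player II's minimax is 2. These differ, so the equilibrium is in mixed strategies.
Let Player II play A with probability q. Player I is indifferent when 4q − 7(1−q) = −2q + 2(1−q), giving q = 3/5.

3/5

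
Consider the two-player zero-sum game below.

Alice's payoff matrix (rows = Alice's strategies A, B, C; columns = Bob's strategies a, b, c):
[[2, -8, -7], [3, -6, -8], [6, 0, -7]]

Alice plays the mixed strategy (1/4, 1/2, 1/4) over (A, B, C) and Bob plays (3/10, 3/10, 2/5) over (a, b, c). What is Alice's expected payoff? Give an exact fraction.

-69/20

Against (3/10, 3/10, 2/5), each row's expected payoff is A: -23/5; B: -41/10; C: -1.
Taking the (1/4, 1/2, 1/4)-weighted average: (1/4)·(-23/5) + (1/2)·(-41/10) + (1/4)·(-1) = -69/20.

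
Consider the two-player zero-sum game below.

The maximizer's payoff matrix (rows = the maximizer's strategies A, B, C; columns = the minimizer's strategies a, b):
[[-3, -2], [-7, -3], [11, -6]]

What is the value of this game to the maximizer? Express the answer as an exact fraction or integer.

Row B is strictly dominated by row A, so the maximizer never plays it.
The remaining 2×2 game on (A, C) × (a, b) has no saddle point. Let the maximizer play A with probability p; indifference gives −3p + 11(1−p) = −2p − 6(1−p), so p = 17/18.
Similarly the minimizer's optimal q on a is 2/9, and the value is -3·(2/9) + (-2)·(7/9) = -20/9.

-20/9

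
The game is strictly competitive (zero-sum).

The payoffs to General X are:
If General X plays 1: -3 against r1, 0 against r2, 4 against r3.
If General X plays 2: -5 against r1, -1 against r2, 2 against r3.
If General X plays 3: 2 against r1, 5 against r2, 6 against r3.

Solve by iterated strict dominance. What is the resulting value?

2

Column r2 is strictly dominated by r1 for General Y (-3<0, -5<-1, 2<5); eliminate r2.
Column r3 is strictly dominated by r1 for General Y (-3<4, -5<2, 2<6); eliminate r3.
Row 1 is strictly dominated by row 3 (2>-3); eliminate 1.
Row 2 is strictly dominated by row 3 (2>-5); eliminate 2.
Only (3, r1) remains, with payoff 2.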